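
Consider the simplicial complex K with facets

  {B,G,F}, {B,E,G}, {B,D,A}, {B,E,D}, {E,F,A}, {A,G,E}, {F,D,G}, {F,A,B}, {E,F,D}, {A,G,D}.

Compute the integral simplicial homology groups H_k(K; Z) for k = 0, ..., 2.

We work with the vertex ordering A < B < D < E < F < G. The simplices of K, each written with vertices in increasing order, are:

  0-simplices (6): A, B, D, E, F, G
  1-simplices (15): AB, AD, AE, AF, AG, BD, BE, BF, BG, DE, DF, DG, EF, EG, FG
  2-simplices (10): ABD, ABF, ADG, AEF, AEG, BDE, BEG, BFG, DEF, DFG

so the chain groups are C_0 ≅ Z^6, C_1 ≅ Z^15, C_2 ≅ Z^10.

Boundary ∂_1: C_1 → C_0 is given by ∂[p,q] = [q] − [p].
This gives a 6×15 integer matrix of rank 5; reducing to Smith normal form yields diagonal entries (1,1,1,1,1).

The boundary map ∂_2: C_2 → C_1 maps a triangle to the signed sum of its edges. For instance
  ∂DFG = FG − DG + DF,
  ∂BFG = FG − BG + BF.
The 15×10 boundary matrix has rank 10 and Smith normal form diag(1,1,1,1,1,1,1,1,1,2).

From H_k ≅ ker(∂_k) / im(∂_{k+1}) we obtain:

  H_0: rank C_0 − rank ∂_1 = 6 − 5 = 1, and the invariant factors of ∂_1 are all 1, so H_0 ≅ Z.
  H_1: rank ker ∂_1 − rank ∂_2 = (15 − 5) − 10 = 0, and ∂_2 has invariant factor 2 > 1, so H_1 ≅ Z/2Z.
  H_2: rank ker ∂_2 − rank ∂_3 = (10 − 10) − 0 = 0, and there is no ∂_3, so H_2 ≅ 0.

As a check, the Euler characteristic is 6 − 15 + 10 = 1, which agrees with 1 − 0 + 0 = 1.

H_0 = Z,  H_1 = Z/2Z,  H_2 = 0.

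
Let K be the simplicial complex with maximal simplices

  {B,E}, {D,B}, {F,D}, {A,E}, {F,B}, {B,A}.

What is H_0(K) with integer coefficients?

H_0 ≅ Z.

Take the total order A < B < D < E < F on the vertex set. Then K (dimension 1) consists of the simplices:

  0-simplices (5): A, B, D, E, F
  1-simplices (6): AB, AE, BD, BE, BF, DF

Hence C_0 ≅ Z^5, C_1 ≅ Z^6.

The boundary map ∂_1: C_1 → C_0 sends each edge [p,q] (with p < q) to q − p. For instance
  ∂BF = F − B.
This gives a 5×6 integer matrix of rank 4; reducing to Smith normal form yields diagonal entries (1,1,1,1).

Computing H_k = (kernel of ∂_k) / (image of ∂_{k+1}):

  H_0: rank C_0 − rank ∂_1 = 5 − 4 = 1, and the invariant factors of ∂_1 are all 1, so H_0 = Z.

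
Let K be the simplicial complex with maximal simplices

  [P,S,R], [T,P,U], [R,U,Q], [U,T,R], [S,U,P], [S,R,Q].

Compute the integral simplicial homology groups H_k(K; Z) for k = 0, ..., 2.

H_0 ≅ Z,  H_1 ≅ Z,  H_2 = 0.

We work with the vertex ordering P < Q < R < S < T < U. The simplices of K, each written with vertices in increasing order, are:

  0-simplices (6): P, Q, R, S, T, U
  1-simplices (12): PR, PS, PT, PU, QR, QS, QU, RS, RT, RU, SU, TU
  2-simplices (6): PRS, PSU, PTU, QRS, QRU, RTU

giving chain groups C_0 ≅ Z^6, C_1 ≅ Z^12, C_2 ≅ Z^6.

The boundary map ∂_1: C_1 → C_0 maps an edge to its endpoints' difference, ∂[p,q] = q − p. For instance
  ∂QU = U − Q.
The resulting 6×12 matrix has rank 5, and its Smith normal form has invariant factors (1,1,1,1,1).

Boundary ∂_2: C_2 → C_1 sends each 2-simplex [p,q,r] to [q,r] − [p,r] + [p,q]. For instance
  ∂PTU = TU − PU + PT,
  ∂RTU = TU − RU + RT.
This gives a 12×6 integer matrix of rank 6; reducing to Smith normal form yields diagonal entries (1,1,1,1,1,1).

Reading off H_k = ker ∂_k / im ∂_{k+1}:

  H_0: rank C_0 − rank ∂_1 = 6 − 5 = 1, and the invariant factors of ∂_1 are all 1, so H_0 = Z.
  H_1: rank ker ∂_1 − rank ∂_2 = (12 − 5) − 6 = 1, and the invariant factors of ∂_2 are all 1, so H_1 = Z.
  H_2: rank ker ∂_2 − rank ∂_3 = (6 − 6) − 0 = 0, and there is no ∂_3, so H_2 = 0.

(K is a triangulation of the cylinder S^1 x I.)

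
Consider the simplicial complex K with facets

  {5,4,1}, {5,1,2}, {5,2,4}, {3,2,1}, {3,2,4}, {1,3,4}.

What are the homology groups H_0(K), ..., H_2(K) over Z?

H_0 = Z,  H_1 = 0,  H_2 = Z.

Take the total order 1 < 2 < 3 < 4 < 5 on the vertex set. Then K (dimension 2) consists of the simplices:

  0-simplices (5): [1], [2], [3], [4], [5]
  1-simplices (9): [1,2], [1,3], [1,4], [1,5], [2,3], [2,4], [2,5], [3,4], [4,5]
  2-simplices (6): [1,2,3], [1,2,5], [1,3,4], [1,4,5], [2,3,4], [2,4,5]

giving chain groups C_0 ≅ Z^5, C_1 ≅ Z^9, C_2 ≅ Z^6.

The boundary map ∂_1: C_1 → C_0 maps an edge to its endpoints' difference, ∂[p,q] = q − p.
This gives a 5×9 integer matrix of rank 4; reducing to Smith normal form yields diagonal entries (1,1,1,1).

The boundary map ∂_2: C_2 → C_1 acts by ∂[p,q,r] = [q,r] − [p,r] + [p,q]. For instance
  ∂[2,4,5] = [4,5] − [2,5] + [2,4],
  ∂[1,3,4] = [3,4] − [1,4] + [1,3].
This gives a 9×6 integer matrix of rank 5; reducing to Smith normal form yields diagonal entries (1,1,1,1,1).

Now H_k = ker ∂_k / im ∂_{k+1}, so:

  H_0: rank C_0 − rank ∂_1 = 5 − 4 = 1, and the invariant factors of ∂_1 are all 1, so H_0 = Z.
  H_1: rank ker ∂_1 − rank ∂_2 = (9 − 4) − 5 = 0, and the invariant factors of ∂_2 are all 1, so H_1 = 0.
  H_2: rank ker ∂_2 − rank ∂_3 = (6 − 5) − 0 = 1, and there is no ∂_3, so H_2 = Z.

As a check, the Euler characteristic is 5 − 9 + 6 = 2, which agrees with 1 − 0 + 1 = 2.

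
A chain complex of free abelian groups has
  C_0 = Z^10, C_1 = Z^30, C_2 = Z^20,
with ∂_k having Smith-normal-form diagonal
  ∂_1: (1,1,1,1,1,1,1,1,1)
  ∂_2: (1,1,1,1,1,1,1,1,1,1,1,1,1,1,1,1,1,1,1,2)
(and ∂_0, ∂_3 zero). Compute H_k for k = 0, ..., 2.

H_0: b_0 = 10 − 0 − 9 = 1; torsion from ∂_1 factors > 1: none. So H_0 ≅ Z.
H_1: b_1 = 30 − 9 − 20 = 1; torsion from ∂_2 factors > 1: [2]. So H_1 ≅ Z ⊕ Z/2.
H_2: b_2 = 20 − 20 − 0 = 0; torsion from ∂_3 factors > 1: none. So H_2 ≅ 0.

H_0 ≅ Z,  H_1 ≅ Z ⊕ Z/2,  H_2 = 0.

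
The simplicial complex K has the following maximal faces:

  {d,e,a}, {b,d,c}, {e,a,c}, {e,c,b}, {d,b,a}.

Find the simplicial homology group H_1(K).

We work with the vertex ordering a < b < c < d < e. The simplices of K, each written with vertices in increasing order, are:

  0-simplices (5): a, b, c, d, e
  1-simplices (10): ab, ac, ad, ae, bc, bd, be, cd, ce, de
  2-simplices (5): abd, ace, ade, bcd, bce

so the chain groups are C_0 ≅ Z^5, C_1 ≅ Z^10, C_2 ≅ Z^5.

The boundary map ∂_1: C_1 → C_0 is given by ∂[p,q] = [q] − [p]. For instance
  ∂de = e − d.
As a 5×10 matrix over Z this has rank 4, with invariant factors (1,1,1,1).

The boundary map ∂_2: C_2 → C_1 maps a triangle to the signed sum of its edges. For instance
  ∂bce = ce − be + bc,
  ∂bcd = cd − bd + bc.
This gives a 10×5 integer matrix of rank 5; reducing to Smith normal form yields diagonal entries (1,1,1,1,1).

From H_k ≅ ker(∂_k) / im(∂_{k+1}) we obtain:

  H_1: rank ker ∂_1 − rank ∂_2 = (10 − 4) − 5 = 1, and the invariant factors of ∂_2 are all 1, so H_1 ≅ Z.

(K is a triangulation of the Möbius band.)

H_1 ≅ Z.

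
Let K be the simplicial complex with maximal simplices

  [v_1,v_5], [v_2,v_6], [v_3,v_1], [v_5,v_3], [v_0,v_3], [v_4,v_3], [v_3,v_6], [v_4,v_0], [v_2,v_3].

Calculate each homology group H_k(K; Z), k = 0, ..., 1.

K has 7 vertices, 9 edges.
rank ∂_0 = 0, rank ∂_1 = 6 ⇒ b_0 = 7 − 0 − 6 = 1; all invariant factors of ∂_1 are 1 so no torsion. So H_0 = Z.
rank ∂_1 = 6, rank ∂_2 = 0 ⇒ b_1 = 9 − 6 − 0 = 3. So H_1 = Z^3.

H_0 = Z,  H_1 = Z^3.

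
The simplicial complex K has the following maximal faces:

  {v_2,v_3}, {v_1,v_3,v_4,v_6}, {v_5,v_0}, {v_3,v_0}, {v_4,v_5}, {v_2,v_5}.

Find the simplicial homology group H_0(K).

We work with the vertex ordering v_0 < v_1 < v_2 < v_3 < v_4 < v_5 < v_6. The simplices of K, each written with vertices in increasing order, are:

  0-simplices (7): [v_0], [v_1], [v_2], [v_3], [v_4], [v_5], [v_6]
  1-simplices (11): [v_0,v_3], [v_0,v_5], [v_1,v_3], [v_1,v_4], [v_1,v_6], [v_2,v_3], [v_2,v_5], [v_3,v_4], [v_3,v_6], [v_4,v_5], [v_4,v_6]
  2-simplices (4): [v_1,v_3,v_4], [v_1,v_3,v_6], [v_1,v_4,v_6], [v_3,v_4,v_6]
  3-simplices (1): [v_1,v_3,v_4,v_6]

so the chain groups are C_0 ≅ Z^7, C_1 ≅ Z^11, C_2 ≅ Z^4, C_3 ≅ Z^1.

The boundary map ∂_1: C_1 → C_0 is given by ∂[p,q] = [q] − [p]. For instance
  ∂[v_1,v_6] = [v_6] − [v_1].
The resulting 7×11 matrix has rank 6, and its Smith normal form has invariant factors (1,1,1,1,1,1).

∂_2: C_2 → C_1 sends each 2-simplex [p,q,r] to [q,r] − [p,r] + [p,q]. For instance
  ∂[v_1,v_4,v_6] = [v_4,v_6] − [v_1,v_6] + [v_1,v_4],
  ∂[v_1,v_3,v_6] = [v_3,v_6] − [v_1,v_6] + [v_1,v_3].
As a 11×4 matrix over Z this has rank 3, with invariant factors (1,1,1).

The boundary map ∂_3: C_3 → C_2 sends each 3-simplex σ to the alternating sum Σ_i (−1)^i (σ with its i-th vertex removed). For instance
  ∂[v_1,v_3,v_4,v_6] = [v_3,v_4,v_6] − [v_1,v_4,v_6] + [v_1,v_3,v_6] − [v_1,v_3,v_4].
This gives a 4×1 integer matrix of rank 1; reducing to Smith normal form yields diagonal entries (1).

From H_k ≅ ker(∂_k) / im(∂_{k+1}) we obtain:

  H_0: rank C_0 − rank ∂_1 = 7 − 6 = 1, and the invariant factors of ∂_1 are all 1, so H_0 = Z.

H_0 = Z.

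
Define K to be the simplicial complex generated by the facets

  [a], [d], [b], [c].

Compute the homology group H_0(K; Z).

H_0 = Z^4.

Order the vertices as a < b < c < d. Listing each simplex with vertices in this order, K has dimension 0 with simplices:

  0-simplices (4): a, b, c, d

Hence C_0 ≅ Z^4.

Now H_k = ker ∂_k / im ∂_{k+1}, so:

  H_0: rank C_0 − rank ∂_1 = 4 − 0 = 4, and there is no ∂_1, so H_0 ≅ Z^4.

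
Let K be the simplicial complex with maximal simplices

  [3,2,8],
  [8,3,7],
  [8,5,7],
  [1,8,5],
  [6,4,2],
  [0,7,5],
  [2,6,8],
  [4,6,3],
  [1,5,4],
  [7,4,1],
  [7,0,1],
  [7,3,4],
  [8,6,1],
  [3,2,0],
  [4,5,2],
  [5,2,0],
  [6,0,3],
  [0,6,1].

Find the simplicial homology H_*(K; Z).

H_0 ≅ Z,  H_1 ≅ Z × Z/2,  H_2 = 0.

Fix the vertex order 0 < 1 < 2 < 3 < 4 < 5 < 6 < 7 < 8 and write every simplex with vertices in increasing order. Then dim K = 2 and the simplices of K are:

  0-simplices (9): [0], [1], [2], [3], [4], [5], [6], [7], [8]
  1-simplices (27): (27 of them)
  2-simplices (18): [0,1,6], [0,1,7], [0,2,3], [0,2,5], [0,3,6], [0,5,7], [1,4,5], [1,4,7], [1,5,8], [1,6,8], [2,3,8], [2,4,5], [2,4,6], [2,6,8], [3,4,6], [3,4,7], [3,7,8], [5,7,8]

so the chain groups are C_0 ≅ Z^9, C_1 ≅ Z^27, C_2 ≅ Z^18.

∂_1: C_1 → C_0 sends each edge [p,q] (with p < q) to q − p. For instance
  ∂[3,8] = [8] − [3].
As a 9×27 matrix over Z this has rank 8, with invariant factors (1,1,1,1,1,1,1,1).

The boundary map ∂_2: C_2 → C_1 acts by ∂[p,q,r] = [q,r] − [p,r] + [p,q]. For instance
  ∂[2,4,6] = [4,6] − [2,6] + [2,4],
  ∂[1,5,8] = [5,8] − [1,8] + [1,5].
This gives a 27×18 integer matrix of rank 18; reducing to Smith normal form yields diagonal entries (1,1,1,1,1,1,1,1,1,1,1,1,1,1,1,1,1,2).

Reading off H_k = ker ∂_k / im ∂_{k+1}:

  H_0: rank C_0 − rank ∂_1 = 9 − 8 = 1, and the invariant factors of ∂_1 are all 1, so H_0 ≅ Z.
  H_1: rank ker ∂_1 − rank ∂_2 = (27 − 8) − 18 = 1, and ∂_2 has invariant factor 2 > 1, so H_1 ≅ Z × Z/2.
  H_2: rank ker ∂_2 − rank ∂_3 = (18 − 18) − 0 = 0, and there is no ∂_3, so H_2 ≅ 0.

As a check, the Euler characteristic is 9 − 27 + 18 = 0, which agrees with 1 − 1 + 0 = 0.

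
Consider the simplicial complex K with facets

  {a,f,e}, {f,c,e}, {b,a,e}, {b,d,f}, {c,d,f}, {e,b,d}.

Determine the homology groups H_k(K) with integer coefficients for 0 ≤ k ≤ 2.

We work with the vertex ordering a < b < c < d < e < f. The simplices of K, each written with vertices in increasing order, are:

  0-simplices (6): a, b, c, d, e, f
  1-simplices (12): ab, ae, af, bd, be, bf, cd, ce, cf, de, df, ef
  2-simplices (6): abe, aef, bde, bdf, cdf, cef

so the chain groups are C_0 ≅ Z^6, C_1 ≅ Z^12, C_2 ≅ Z^6.

∂_1: C_1 → C_0 is given by ∂[p,q] = [q] − [p]. For instance
  ∂ce = e − c.
The resulting 6×12 matrix has rank 5, and its Smith normal form has invariant factors (1,1,1,1,1).

∂_2: C_2 → C_1 maps a triangle to the signed sum of its edges. For instance
  ∂bdf = df − bf + bd,
  ∂cdf = df − cf + cd.
The resulting 12×6 matrix has rank 6, and its Smith normal form has invariant factors (1,1,1,1,1,1).

Reading off H_k = ker ∂_k / im ∂_{k+1}:

  H_0: rank C_0 − rank ∂_1 = 6 − 5 = 1, and the invariant factors of ∂_1 are all 1, so H_0 ≅ Z.
  H_1: rank ker ∂_1 − rank ∂_2 = (12 − 5) − 6 = 1, and the invariant factors of ∂_2 are all 1, so H_1 ≅ Z.
  H_2: rank ker ∂_2 − rank ∂_3 = (6 − 6) − 0 = 0, and there is no ∂_3, so H_2 ≅ 0.

H_0 ≅ Z,  H_1 ≅ Z,  H_2 = 0.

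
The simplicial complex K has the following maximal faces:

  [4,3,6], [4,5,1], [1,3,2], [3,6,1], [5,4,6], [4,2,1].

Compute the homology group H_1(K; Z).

Take the total order 1 < 2 < 3 < 4 < 5 < 6 on the vertex set. Then K (dimension 2) consists of the simplices:

  0-simplices (6): [1], [2], [3], [4], [5], [6]
  1-simplices (12): [1,2], [1,3], [1,4], [1,5], [1,6], [2,3], [2,4], [3,4], [3,6], [4,5], [4,6], [5,6]
  2-simplices (6): [1,2,3], [1,2,4], [1,3,6], [1,4,5], [3,4,6], [4,5,6]

giving chain groups C_0 ≅ Z^6, C_1 ≅ Z^12, C_2 ≅ Z^6.

Boundary ∂_1: C_1 → C_0 is given by ∂[p,q] = [q] − [p].
As a 6×12 matrix over Z this has rank 5, with invariant factors (1,1,1,1,1).

Boundary ∂_2: C_2 → C_1 acts by ∂[p,q,r] = [q,r] − [p,r] + [p,q]. For instance
  ∂[1,2,4] = [2,4] − [1,4] + [1,2],
  ∂[1,4,5] = [4,5] − [1,5] + [1,4].
The 12×6 boundary matrix has rank 6 and Smith normal form diag(1,1,1,1,1,1).

From H_k ≅ ker(∂_k) / im(∂_{k+1}) we obtain:

  H_1: rank ker ∂_1 − rank ∂_2 = (12 − 5) − 6 = 1, and the invariant factors of ∂_2 are all 1, so H_1 = Z.

H_1 ≅ Z.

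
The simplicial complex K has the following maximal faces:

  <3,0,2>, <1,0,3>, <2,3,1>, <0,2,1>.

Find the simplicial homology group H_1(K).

H_1 = 0.

Order the vertices as 0 < 1 < 2 < 3. Listing each simplex with vertices in this order, K has dimension 2 with simplices:

  0-simplices (4): [0], [1], [2], [3]
  1-simplices (6): [0,1], [0,2], [0,3], [1,2], [1,3], [2,3]
  2-simplices (4): [0,1,2], [0,1,3], [0,2,3], [1,2,3]

so the chain groups are C_0 ≅ Z^4, C_1 ≅ Z^6, C_2 ≅ Z^4.

Boundary ∂_1: C_1 → C_0 sends each edge [p,q] (with p < q) to q − p.
This gives a 4×6 integer matrix of rank 3; reducing to Smith normal form yields diagonal entries (1,1,1).

The boundary map ∂_2: C_2 → C_1 maps a triangle to the signed sum of its edges. For instance
  ∂[0,1,3] = [1,3] − [0,3] + [0,1],
  ∂[1,2,3] = [2,3] − [1,3] + [1,2].
The 6×4 boundary matrix has rank 3 and Smith normal form diag(1,1,1).

Reading off H_k = ker ∂_k / im ∂_{k+1}:

  H_1: rank ker ∂_1 − rank ∂_2 = (6 − 3) − 3 = 0, and the invariant factors of ∂_2 are all 1, so H_1 ≅ 0.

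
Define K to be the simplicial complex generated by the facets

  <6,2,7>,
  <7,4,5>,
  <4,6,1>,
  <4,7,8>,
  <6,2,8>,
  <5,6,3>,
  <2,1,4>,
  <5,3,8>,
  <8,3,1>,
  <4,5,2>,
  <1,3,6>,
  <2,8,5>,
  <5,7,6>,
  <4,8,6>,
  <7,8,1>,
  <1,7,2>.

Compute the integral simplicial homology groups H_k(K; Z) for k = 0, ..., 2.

H_0 = Z,  H_1 = Z^2,  H_2 = Z.

Order the vertices as 1 < 2 < 3 < 4 < 5 < 6 < 7 < 8. Listing each simplex with vertices in this order, K has dimension 2 with simplices:

  0-simplices (8): [1], [2], [3], [4], [5], [6], [7], [8]
  1-simplices (24): (24 of them)
  2-simplices (16): [1,2,4], [1,2,7], [1,3,6], [1,3,8], [1,4,6], [1,7,8], [2,4,5], [2,5,8], [2,6,7], [2,6,8], [3,5,6], [3,5,8], [4,5,7], [4,6,8], [4,7,8], [5,6,7]

so the chain groups are C_0 ≅ Z^8, C_1 ≅ Z^24, C_2 ≅ Z^16.

Boundary ∂_1: C_1 → C_0 sends each edge [p,q] (with p < q) to q − p. For instance
  ∂[4,8] = [8] − [4].
This gives a 8×24 integer matrix of rank 7; reducing to Smith normal form yields diagonal entries (1,1,1,1,1,1,1).

The boundary map ∂_2: C_2 → C_1 maps a triangle to the signed sum of its edges. For instance
  ∂[1,3,8] = [3,8] − [1,8] + [1,3],
  ∂[4,7,8] = [7,8] − [4,8] + [4,7].
The 24×16 boundary matrix has rank 15 and Smith normal form diag(1,1,1,1,1,1,1,1,1,1,1,1,1,1,1).

Reading off H_k = ker ∂_k / im ∂_{k+1}:

  H_0: rank C_0 − rank ∂_1 = 8 − 7 = 1, and the invariant factors of ∂_1 are all 1, so H_0 = Z.
  H_1: rank ker ∂_1 − rank ∂_2 = (24 − 7) − 15 = 2, and the invariant factors of ∂_2 are all 1, so H_1 = Z^2.
  H_2: rank ker ∂_2 − rank ∂_3 = (16 − 15) − 0 = 1, and there is no ∂_3, so H_2 = Z.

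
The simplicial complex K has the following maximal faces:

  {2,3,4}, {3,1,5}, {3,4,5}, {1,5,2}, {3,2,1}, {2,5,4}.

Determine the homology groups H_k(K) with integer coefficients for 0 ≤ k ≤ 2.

K has 5 vertices, 9 edges, 6 triangles.
rank ∂_0 = 0, rank ∂_1 = 4 ⇒ b_0 = 5 − 0 − 4 = 1; all invariant factors of ∂_1 are 1 so no torsion. So H_0 ≅ Z.
rank ∂_1 = 4, rank ∂_2 = 5 ⇒ b_1 = 9 − 4 − 5 = 0; all invariant factors of ∂_2 are 1 so no torsion. So H_1 ≅ 0.
rank ∂_2 = 5, rank ∂_3 = 0 ⇒ b_2 = 6 − 5 − 0 = 1. So H_2 ≅ Z.

H_0 = Z,  H_1 = 0,  H_2 = Z.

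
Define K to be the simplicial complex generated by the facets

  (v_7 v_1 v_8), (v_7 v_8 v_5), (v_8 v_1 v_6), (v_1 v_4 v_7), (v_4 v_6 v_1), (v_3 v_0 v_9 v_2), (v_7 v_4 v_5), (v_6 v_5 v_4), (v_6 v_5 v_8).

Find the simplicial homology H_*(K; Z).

Fix the vertex order v_0 < v_1 < v_2 < v_3 < v_4 < v_5 < v_6 < v_7 < v_8 < v_9 and write every simplex with vertices in increasing order. Then dim K = 3 and the simplices of K are:

  0-simplices (10): [v_0], [v_1], [v_2], [v_3], [v_4], [v_5], [v_6], [v_7], [v_8], [v_9]
  1-simplices (18): (18 of them)
  2-simplices (12): (12 of them)
  3-simplices (1): [v_0,v_2,v_3,v_9]

giving chain groups C_0 ≅ Z^10, C_1 ≅ Z^18, C_2 ≅ Z^12, C_3 ≅ Z^1.

The boundary map ∂_1: C_1 → C_0 is given by ∂[p,q] = [q] − [p].
The resulting 10×18 matrix has rank 8, and its Smith normal form has invariant factors (1,1,1,1,1,1,1,1).

The boundary map ∂_2: C_2 → C_1 sends each 2-simplex [p,q,r] to [q,r] − [p,r] + [p,q]. For instance
  ∂[v_4,v_5,v_7] = [v_5,v_7] − [v_4,v_7] + [v_4,v_5],
  ∂[v_5,v_7,v_8] = [v_7,v_8] − [v_5,v_8] + [v_5,v_7].
The 18×12 boundary matrix has rank 10 and Smith normal form diag(1,1,1,1,1,1,1,1,1,1).

∂_3: C_3 → C_2 sends each 3-simplex σ to the alternating sum Σ_i (−1)^i (σ with its i-th vertex removed). For instance
  ∂[v_0,v_2,v_3,v_9] = [v_2,v_3,v_9] − [v_0,v_3,v_9] + [v_0,v_2,v_9] − [v_0,v_2,v_3].
This gives a 12×1 integer matrix of rank 1; reducing to Smith normal form yields diagonal entries (1).

From H_k ≅ ker(∂_k) / im(∂_{k+1}) we obtain:

  H_0: rank C_0 − rank ∂_1 = 10 − 8 = 2, and the invariant factors of ∂_1 are all 1, so H_0 = Z^2.
  H_1: rank ker ∂_1 − rank ∂_2 = (18 − 8) − 10 = 0, and the invariant factors of ∂_2 are all 1, so H_1 = 0.
  H_2: rank ker ∂_2 − rank ∂_3 = (12 − 10) − 1 = 1, and the invariant factors of ∂_3 are all 1, so H_2 = Z.
  H_3: rank ker ∂_3 − rank ∂_4 = (1 − 1) − 0 = 0, and there is no ∂_4, so H_3 = 0.

H_0 ≅ Z^2,  H_1 = 0,  H_2 ≅ Z,  H_3 = 0.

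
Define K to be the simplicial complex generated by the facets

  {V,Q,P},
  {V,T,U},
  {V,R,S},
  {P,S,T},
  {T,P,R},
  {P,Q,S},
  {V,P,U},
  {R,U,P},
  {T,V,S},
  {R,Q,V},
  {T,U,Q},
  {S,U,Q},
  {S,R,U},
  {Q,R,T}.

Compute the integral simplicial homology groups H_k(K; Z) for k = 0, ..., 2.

H_0 = Z,  H_1 = Z^2,  H_2 = Z.

K has 7 vertices, 21 edges, 14 triangles.
rank ∂_0 = 0, rank ∂_1 = 6 ⇒ b_0 = 7 − 0 − 6 = 1; all invariant factors of ∂_1 are 1 so no torsion. So H_0 ≅ Z.
rank ∂_1 = 6, rank ∂_2 = 13 ⇒ b_1 = 21 − 6 − 13 = 2; all invariant factors of ∂_2 are 1 so no torsion. So H_1 ≅ Z^2.
rank ∂_2 = 13, rank ∂_3 = 0 ⇒ b_2 = 14 − 13 − 0 = 1. So H_2 ≅ Z.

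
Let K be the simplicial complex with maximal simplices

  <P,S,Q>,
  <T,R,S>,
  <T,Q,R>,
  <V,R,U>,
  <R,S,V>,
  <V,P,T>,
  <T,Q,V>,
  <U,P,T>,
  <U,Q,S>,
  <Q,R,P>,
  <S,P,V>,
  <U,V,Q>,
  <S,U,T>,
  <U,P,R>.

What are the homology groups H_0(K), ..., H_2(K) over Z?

H_0 = Z,  H_1 = Z^2,  H_2 = Z.

We work with the vertex ordering P < Q < R < S < T < U < V. The simplices of K, each written with vertices in increasing order, are:

  0-simplices (7): P, Q, R, S, T, U, V
  1-simplices (21): PQ, PR, PS, PT, PU, PV, QR, QS, QT, QU, QV, RS, RT, RU, RV, ST, SU, SV, TU, TV, UV
  2-simplices (14): PQR, PQS, PRU, PSV, PTU, PTV, QRT, QSU, QTV, QUV, RST, RSV, RUV, STU

giving chain groups C_0 ≅ Z^7, C_1 ≅ Z^21, C_2 ≅ Z^14.

∂_1: C_1 → C_0 maps an edge to its endpoints' difference, ∂[p,q] = q − p.
As a 7×21 matrix over Z this has rank 6, with invariant factors (1,1,1,1,1,1).

Boundary ∂_2: C_2 → C_1 maps a triangle to the signed sum of its edges. For instance
  ∂PSV = SV − PV + PS,
  ∂STU = TU − SU + ST.
The 21×14 boundary matrix has rank 13 and Smith normal form diag(1,1,1,1,1,1,1,1,1,1,1,1,1).

From H_k ≅ ker(∂_k) / im(∂_{k+1}) we obtain:

  H_0: rank C_0 − rank ∂_1 = 7 − 6 = 1, and the invariant factors of ∂_1 are all 1, so H_0 ≅ Z.
  H_1: rank ker ∂_1 − rank ∂_2 = (21 − 6) − 13 = 2, and the invariant factors of ∂_2 are all 1, so H_1 ≅ Z^2.
  H_2: rank ker ∂_2 − rank ∂_3 = (14 − 13) − 0 = 1, and there is no ∂_3, so H_2 ≅ Z.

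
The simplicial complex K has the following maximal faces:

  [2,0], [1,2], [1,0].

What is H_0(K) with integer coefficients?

H_0 = Z.

Take the total order 0 < 1 < 2 on the vertex set. Then K (dimension 1) consists of the simplices:

  0-simplices (3): [0], [1], [2]
  1-simplices (3): [0,1], [0,2], [1,2]

giving chain groups C_0 ≅ Z^3, C_1 ≅ Z^3.

∂_1: C_1 → C_0 is given by ∂[p,q] = [q] − [p]. For instance
  ∂[1,2] = [2] − [1].
This gives a 3×3 integer matrix of rank 2; reducing to Smith normal form yields diagonal entries (1,1).

From H_k ≅ ker(∂_k) / im(∂_{k+1}) we obtain:

  H_0: rank C_0 − rank ∂_1 = 3 − 2 = 1, and the invariant factors of ∂_1 are all 1, so H_0 ≅ Z.

(K is a triangulation of the circle S^1.)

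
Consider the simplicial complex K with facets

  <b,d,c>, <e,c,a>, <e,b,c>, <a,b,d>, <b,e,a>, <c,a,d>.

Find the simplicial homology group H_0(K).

K has 5 vertices, 9 edges, 6 triangles.
rank ∂_0 = 0, rank ∂_1 = 4 ⇒ b_0 = 5 − 0 − 4 = 1; all invariant factors of ∂_1 are 1 so no torsion. So H_0 ≅ Z.

H_0 = Z.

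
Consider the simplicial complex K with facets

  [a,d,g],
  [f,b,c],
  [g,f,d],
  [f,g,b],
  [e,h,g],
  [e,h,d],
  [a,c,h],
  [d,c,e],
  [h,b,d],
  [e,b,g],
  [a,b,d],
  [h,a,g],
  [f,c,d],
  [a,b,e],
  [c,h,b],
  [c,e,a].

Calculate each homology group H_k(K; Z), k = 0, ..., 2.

Fix the vertex order a < b < c < d < e < f < g < h and write every simplex with vertices in increasing order. Then dim K = 2 and the simplices of K are:

  0-simplices (8): a, b, c, d, e, f, g, h
  1-simplices (24): ab, ac, ad, ae, ag, ah, bc, bd, be, bf, bg, bh, cd, ce, cf, ch, de, df, dg, dh, eg, eh, fg, gh
  2-simplices (16): abd, abe, ace, ach, adg, agh, bcf, bch, bdh, beg, bfg, cde, cdf, deh, dfg, egh

giving chain groups C_0 ≅ Z^8, C_1 ≅ Z^24, C_2 ≅ Z^16.

The boundary map ∂_1: C_1 → C_0 is given by ∂[p,q] = [q] − [p].
This gives a 8×24 integer matrix of rank 7; reducing to Smith normal form yields diagonal entries (1,1,1,1,1,1,1).

Boundary ∂_2: C_2 → C_1 acts by ∂[p,q,r] = [q,r] − [p,r] + [p,q]. For instance
  ∂ace = ce − ae + ac,
  ∂dfg = fg − dg + df.
This gives a 24×16 integer matrix of rank 15; reducing to Smith normal form yields diagonal entries (1,1,1,1,1,1,1,1,1,1,1,1,1,1,1).

Now H_k = ker ∂_k / im ∂_{k+1}, so:

  H_0: rank C_0 − rank ∂_1 = 8 − 7 = 1, and the invariant factors of ∂_1 are all 1, so H_0 = Z.
  H_1: rank ker ∂_1 − rank ∂_2 = (24 − 7) − 15 = 2, and the invariant factors of ∂_2 are all 1, so H_1 = Z^2.
  H_2: rank ker ∂_2 − rank ∂_3 = (16 − 15) − 0 = 1, and there is no ∂_3, so H_2 = Z.

As a check, the Euler characteristic is 8 − 24 + 16 = 0, which agrees with 1 − 2 + 1 = 0.

H_0 ≅ Z,  H_1 ≅ Z^2,  H_2 ≅ Z.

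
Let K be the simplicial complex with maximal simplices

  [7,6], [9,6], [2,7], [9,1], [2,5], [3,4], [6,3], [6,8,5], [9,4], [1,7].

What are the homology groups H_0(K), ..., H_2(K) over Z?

Take the total order 1 < 2 < 3 < 4 < 5 < 6 < 7 < 8 < 9 on the vertex set. Then K (dimension 2) consists of the simplices:

  0-simplices (9): [1], [2], [3], [4], [5], [6], [7], [8], [9]
  1-simplices (12): [1,7], [1,9], [2,5], [2,7], [3,4], [3,6], [4,9], [5,6], [5,8], [6,7], [6,8], [6,9]
  2-simplices (1): [5,6,8]

Hence C_0 ≅ Z^9, C_1 ≅ Z^12, C_2 ≅ Z^1.

Boundary ∂_1: C_1 → C_0 is given by ∂[p,q] = [q] − [p]. For instance
  ∂[6,9] = [9] − [6].
The 9×12 boundary matrix has rank 8 and Smith normal form diag(1,1,1,1,1,1,1,1).

∂_2: C_2 → C_1 sends each 2-simplex [p,q,r] to [q,r] − [p,r] + [p,q]. For instance
  ∂[5,6,8] = [6,8] − [5,8] + [5,6].
This gives a 12×1 integer matrix of rank 1; reducing to Smith normal form yields diagonal entries (1).

From H_k ≅ ker(∂_k) / im(∂_{k+1}) we obtain:

  H_0: rank C_0 − rank ∂_1 = 9 − 8 = 1, and the invariant factors of ∂_1 are all 1, so H_0 = Z.
  H_1: rank ker ∂_1 − rank ∂_2 = (12 − 8) − 1 = 3, and the invariant factors of ∂_2 are all 1, so H_1 = Z^3.
  H_2: rank ker ∂_2 − rank ∂_3 = (1 − 1) − 0 = 0, and there is no ∂_3, so H_2 = 0.

H_0 ≅ Z,  H_1 ≅ Z^3,  H_2 = 0.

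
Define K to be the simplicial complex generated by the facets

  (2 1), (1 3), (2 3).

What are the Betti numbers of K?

Order the vertices as 1 < 2 < 3. Listing each simplex with vertices in this order, K has dimension 1 with simplices:

  0-simplices (3): [1], [2], [3]
  1-simplices (3): [1,2], [1,3], [2,3]

so the chain groups are C_0 ≅ Z^3, C_1 ≅ Z^3.

Boundary ∂_1: C_1 → C_0 sends each edge [p,q] (with p < q) to q − p.
This gives a 3×3 integer matrix of rank 2; reducing to Smith normal form yields diagonal entries (1,1).

Reading off H_k = ker ∂_k / im ∂_{k+1}:

  H_0: rank C_0 − rank ∂_1 = 3 − 2 = 1, and the invariant factors of ∂_1 are all 1, so H_0 = Z.
  H_1: rank ker ∂_1 − rank ∂_2 = (3 − 2) − 0 = 1, and there is no ∂_2, so H_1 = Z.

Hence the Betti numbers are b_0 = 1, b_1 = 1.

b_0 = 1, b_1 = 1.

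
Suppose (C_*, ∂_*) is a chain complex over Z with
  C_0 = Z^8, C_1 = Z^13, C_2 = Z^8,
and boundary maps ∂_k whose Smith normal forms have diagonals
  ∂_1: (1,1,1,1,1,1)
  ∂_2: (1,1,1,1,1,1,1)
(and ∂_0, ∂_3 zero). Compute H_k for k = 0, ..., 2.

H_0: b_0 = 8 − 0 − 6 = 2; torsion from ∂_1 factors > 1: none. So H_0 ≅ Z^2.
H_1: b_1 = 13 − 6 − 7 = 0; torsion from ∂_2 factors > 1: none. So H_1 ≅ 0.
H_2: b_2 = 8 − 7 − 0 = 1; torsion from ∂_3 factors > 1: none. So H_2 ≅ Z.

H_0 ≅ Z^2,  H_1 = 0,  H_2 ≅ Z.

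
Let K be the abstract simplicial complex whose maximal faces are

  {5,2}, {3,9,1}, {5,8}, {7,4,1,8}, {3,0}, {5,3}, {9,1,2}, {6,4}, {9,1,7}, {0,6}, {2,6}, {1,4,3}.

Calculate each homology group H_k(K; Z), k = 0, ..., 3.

Take the total order 0 < 1 < 2 < 3 < 4 < 5 < 6 < 7 < 8 < 9 on the vertex set. Then K (dimension 3) consists of the simplices:

  0-simplices (10): [0], [1], [2], [3], [4], [5], [6], [7], [8], [9]
  1-simplices (20): [0,3], [0,6], [1,2], [1,3], [1,4], [1,7], [1,8], [1,9], [2,5], [2,6], [2,9], [3,4], [3,5], [3,9], [4,6], [4,7], [4,8], [5,8], [7,8], [7,9]
  2-simplices (8): [1,2,9], [1,3,4], [1,3,9], [1,4,7], [1,4,8], [1,7,8], [1,7,9], [4,7,8]
  3-simplices (1): [1,4,7,8]

Hence C_0 ≅ Z^10, C_1 ≅ Z^20, C_2 ≅ Z^8, C_3 ≅ Z^1.

∂_1: C_1 → C_0 is given by ∂[p,q] = [q] − [p].
The 10×20 boundary matrix has rank 9 and Smith normal form diag(1,1,1,1,1,1,1,1,1).

The boundary map ∂_2: C_2 → C_1 acts by ∂[p,q,r] = [q,r] − [p,r] + [p,q]. For instance
  ∂[1,4,8] = [4,8] − [1,8] + [1,4],
  ∂[1,3,9] = [3,9] − [1,9] + [1,3].
The resulting 20×8 matrix has rank 7, and its Smith normal form has invariant factors (1,1,1,1,1,1,1).

∂_3: C_3 → C_2 sends each 3-simplex σ to the alternating sum Σ_i (−1)^i (σ with its i-th vertex removed). For instance
  ∂[1,4,7,8] = [4,7,8] − [1,7,8] + [1,4,8] − [1,4,7].
As a 8×1 matrix over Z this has rank 1, with invariant factors (1).

Computing H_k = (kernel of ∂_k) / (image of ∂_{k+1}):

  H_0: rank C_0 − rank ∂_1 = 10 − 9 = 1, and the invariant factors of ∂_1 are all 1, so H_0 = Z.
  H_1: rank ker ∂_1 − rank ∂_2 = (20 − 9) − 7 = 4, and the invariant factors of ∂_2 are all 1, so H_1 = Z^4.
  H_2: rank ker ∂_2 − rank ∂_3 = (8 − 7) − 1 = 0, and the invariant factors of ∂_3 are all 1, so H_2 = 0.
  H_3: rank ker ∂_3 − rank ∂_4 = (1 − 1) − 0 = 0, and there is no ∂_4, so H_3 = 0.

As a check, the Euler characteristic is 10 − 20 + 8 − 1 = -3, which agrees with 1 − 4 + 0 − 0 = -3.

H_0 ≅ Z,  H_1 ≅ Z^4,  H_2 = 0,  H_3 = 0.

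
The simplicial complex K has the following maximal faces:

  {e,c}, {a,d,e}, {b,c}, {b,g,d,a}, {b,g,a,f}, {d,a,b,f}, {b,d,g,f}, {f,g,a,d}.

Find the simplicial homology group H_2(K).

H_2 ≅ 0.

Fix the vertex order a < b < c < d < e < f < g and write every simplex with vertices in increasing order. Then dim K = 3 and the simplices of K are:

  0-simplices (7): a, b, c, d, e, f, g
  1-simplices (14): ab, ad, ae, af, ag, bc, bd, bf, bg, ce, de, df, dg, fg
  2-simplices (11): abd, abf, abg, ade, adf, adg, afg, bdf, bdg, bfg, dfg
  3-simplices (5): abdf, abdg, abfg, adfg, bdfg

Hence C_0 ≅ Z^7, C_1 ≅ Z^14, C_2 ≅ Z^11, C_3 ≅ Z^5.

∂_1: C_1 → C_0 is given by ∂[p,q] = [q] − [p]. For instance
  ∂bd = d − b.
This gives a 7×14 integer matrix of rank 6; reducing to Smith normal form yields diagonal entries (1,1,1,1,1,1).

Boundary ∂_2: C_2 → C_1 acts by ∂[p,q,r] = [q,r] − [p,r] + [p,q]. For instance
  ∂dfg = fg − dg + df,
  ∂abd = bd − ad + ab.
The resulting 14×11 matrix has rank 7, and its Smith normal form has invariant factors (1,1,1,1,1,1,1).

Boundary ∂_3: C_3 → C_2 sends each 3-simplex σ to the alternating sum Σ_i (−1)^i (σ with its i-th vertex removed). For instance
  ∂adfg = dfg − afg + adg − adf,
  ∂abfg = bfg − afg + abg − abf.
This gives a 11×5 integer matrix of rank 4; reducing to Smith normal form yields diagonal entries (1,1,1,1).

Reading off H_k = ker ∂_k / im ∂_{k+1}:

  H_2: rank ker ∂_2 − rank ∂_3 = (11 − 7) − 4 = 0, and the invariant factors of ∂_3 are all 1, so H_2 ≅ 0.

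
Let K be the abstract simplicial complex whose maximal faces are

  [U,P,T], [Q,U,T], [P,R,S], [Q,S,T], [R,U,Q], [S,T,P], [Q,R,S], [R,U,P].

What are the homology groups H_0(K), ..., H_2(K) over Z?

Fix the vertex order P < Q < R < S < T < U and write every simplex with vertices in increasing order. Then dim K = 2 and the simplices of K are:

  0-simplices (6): P, Q, R, S, T, U
  1-simplices (12): PR, PS, PT, PU, QR, QS, QT, QU, RS, RU, ST, TU
  2-simplices (8): PRS, PRU, PST, PTU, QRS, QRU, QST, QTU

Hence C_0 ≅ Z^6, C_1 ≅ Z^12, C_2 ≅ Z^8.

∂_1: C_1 → C_0 is given by ∂[p,q] = [q] − [p].
This gives a 6×12 integer matrix of rank 5; reducing to Smith normal form yields diagonal entries (1,1,1,1,1).

∂_2: C_2 → C_1 acts by ∂[p,q,r] = [q,r] − [p,r] + [p,q]. For instance
  ∂PRU = RU − PU + PR,
  ∂PRS = RS − PS + PR.
The 12×8 boundary matrix has rank 7 and Smith normal form diag(1,1,1,1,1,1,1).

Now H_k = ker ∂_k / im ∂_{k+1}, so:

  H_0: rank C_0 − rank ∂_1 = 6 − 5 = 1, and the invariant factors of ∂_1 are all 1, so H_0 ≅ Z.
  H_1: rank ker ∂_1 − rank ∂_2 = (12 − 5) − 7 = 0, and the invariant factors of ∂_2 are all 1, so H_1 ≅ 0.
  H_2: rank ker ∂_2 − rank ∂_3 = (8 − 7) − 0 = 1, and there is no ∂_3, so H_2 ≅ Z.

As a check, the Euler characteristic is 6 − 12 + 8 = 2, which agrees with 1 − 0 + 1 = 2.

H_0 = Z,  H_1 = 0,  H_2 = Z.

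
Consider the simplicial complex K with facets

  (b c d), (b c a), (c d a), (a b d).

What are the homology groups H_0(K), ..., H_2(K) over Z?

H_0 ≅ Z,  H_1 = 0,  H_2 ≅ Z.

Order the vertices as a < b < c < d. Listing each simplex with vertices in this order, K has dimension 2 with simplices:

  0-simplices (4): a, b, c, d
  1-simplices (6): ab, ac, ad, bc, bd, cd
  2-simplices (4): abc, abd, acd, bcd

Hence C_0 ≅ Z^4, C_1 ≅ Z^6, C_2 ≅ Z^4.

∂_1: C_1 → C_0 maps an edge to its endpoints' difference, ∂[p,q] = q − p. For instance
  ∂cd = d − c.
The resulting 4×6 matrix has rank 3, and its Smith normal form has invariant factors (1,1,1).

Boundary ∂_2: C_2 → C_1 sends each 2-simplex [p,q,r] to [q,r] − [p,r] + [p,q]. For instance
  ∂abc = bc − ac + ab,
  ∂bcd = cd − bd + bc.
As a 6×4 matrix over Z this has rank 3, with invariant factors (1,1,1).

Now H_k = ker ∂_k / im ∂_{k+1}, so:

  H_0: rank C_0 − rank ∂_1 = 4 − 3 = 1, and the invariant factors of ∂_1 are all 1, so H_0 ≅ Z.
  H_1: rank ker ∂_1 − rank ∂_2 = (6 − 3) − 3 = 0, and the invariant factors of ∂_2 are all 1, so H_1 ≅ 0.
  H_2: rank ker ∂_2 − rank ∂_3 = (4 − 3) − 0 = 1, and there is no ∂_3, so H_2 ≅ Z.

As a check, the Euler characteristic is 4 − 6 + 4 = 2, which agrees with 1 − 0 + 1 = 2.
(K is a triangulation of the 2-sphere S^2.)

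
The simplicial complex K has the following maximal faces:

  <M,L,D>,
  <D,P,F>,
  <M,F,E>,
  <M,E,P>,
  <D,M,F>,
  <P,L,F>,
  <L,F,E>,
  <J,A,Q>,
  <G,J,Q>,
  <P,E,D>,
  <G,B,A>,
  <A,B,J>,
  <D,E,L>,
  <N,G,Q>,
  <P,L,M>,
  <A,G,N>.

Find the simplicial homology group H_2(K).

H_2 ≅ 0.

We work with the vertex ordering A < B < D < E < F < G < J < L < M < N < P < Q. The simplices of K, each written with vertices in increasing order, are:

  0-simplices (12): A, B, D, E, F, G, J, L, M, N, P, Q
  1-simplices (27): AB, AG, AJ, AN, AQ, BG, BJ, DE, DF, DL, DM, DP, EF, EL, EM, EP, FL, FM, FP, GJ, GN, GQ, JQ, LM, LP, MP, NQ
  2-simplices (16): ABG, ABJ, AGN, AJQ, DEL, DEP, DFM, DFP, DLM, EFL, EFM, EMP, FLP, GJQ, GNQ, LMP

giving chain groups C_0 ≅ Z^12, C_1 ≅ Z^27, C_2 ≅ Z^16.

∂_1: C_1 → C_0 is given by ∂[p,q] = [q] − [p].
The resulting 12×27 matrix has rank 10, and its Smith normal form has invariant factors (1,1,1,1,1,1,1,1,1,1).

The boundary map ∂_2: C_2 → C_1 maps a triangle to the signed sum of its edges. For instance
  ∂DEP = EP − DP + DE,
  ∂ABJ = BJ − AJ + AB.
The 27×16 boundary matrix has rank 16 and Smith normal form diag(1,1,1,1,1,1,1,1,1,1,1,1,1,1,1,2).

Reading off H_k = ker ∂_k / im ∂_{k+1}:

  H_2: rank ker ∂_2 − rank ∂_3 = (16 − 16) − 0 = 0, and there is no ∂_3, so H_2 = 0.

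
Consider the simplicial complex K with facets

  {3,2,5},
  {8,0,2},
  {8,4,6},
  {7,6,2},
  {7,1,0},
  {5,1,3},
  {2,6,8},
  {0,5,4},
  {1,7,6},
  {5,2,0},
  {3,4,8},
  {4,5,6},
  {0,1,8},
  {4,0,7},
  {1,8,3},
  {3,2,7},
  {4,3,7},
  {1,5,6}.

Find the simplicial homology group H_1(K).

K has 9 vertices, 27 edges, 18 triangles.
rank ∂_1 = 8, rank ∂_2 = 17 ⇒ b_1 = 27 − 8 − 17 = 2; all invariant factors of ∂_2 are 1 so no torsion. So H_1 ≅ Z^2.

H_1 = Z^2.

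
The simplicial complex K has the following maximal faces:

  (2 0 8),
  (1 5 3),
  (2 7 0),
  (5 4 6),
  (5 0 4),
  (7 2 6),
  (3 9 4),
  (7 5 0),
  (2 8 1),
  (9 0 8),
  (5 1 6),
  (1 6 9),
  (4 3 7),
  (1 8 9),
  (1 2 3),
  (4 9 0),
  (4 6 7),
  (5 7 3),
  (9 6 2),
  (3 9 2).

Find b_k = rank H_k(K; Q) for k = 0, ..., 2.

Order the vertices as 0 < 1 < 2 < 3 < 4 < 5 < 6 < 7 < 8 < 9. Listing each simplex with vertices in this order, K has dimension 2 with simplices:

  0-simplices (10): [0], [1], [2], [3], [4], [5], [6], [7], [8], [9]
  1-simplices (30): (30 of them)
  2-simplices (20): (20 of them)

so the chain groups are C_0 ≅ Z^10, C_1 ≅ Z^30, C_2 ≅ Z^20.

∂_1: C_1 → C_0 sends each edge [p,q] (with p < q) to q − p.
This gives a 10×30 integer matrix of rank 9; reducing to Smith normal form yields diagonal entries (1,1,1,1,1,1,1,1,1).

Boundary ∂_2: C_2 → C_1 maps a triangle to the signed sum of its edges. For instance
  ∂[1,2,8] = [2,8] − [1,8] + [1,2],
  ∂[0,8,9] = [8,9] − [0,9] + [0,8].
As a 30×20 matrix over Z this has rank 20, with invariant factors (1,1,1,1,1,1,1,1,1,1,1,1,1,1,1,1,1,1,1,2).

Now H_k = ker ∂_k / im ∂_{k+1}, so:

  H_0: rank C_0 − rank ∂_1 = 10 − 9 = 1, and the invariant factors of ∂_1 are all 1, so H_0 ≅ Z.
  H_1: rank ker ∂_1 − rank ∂_2 = (30 − 9) − 20 = 1, and ∂_2 has invariant factor 2 > 1, so H_1 ≅ Z ⊕ Z_2.
  H_2: rank ker ∂_2 − rank ∂_3 = (20 − 20) − 0 = 0, and there is no ∂_3, so H_2 ≅ 0.

(K is a triangulation of the Klein bottle.)

Hence the Betti numbers are b_0 = 1, b_1 = 1, b_2 = 0.

b_0 = 1, b_1 = 1, b_2 = 0.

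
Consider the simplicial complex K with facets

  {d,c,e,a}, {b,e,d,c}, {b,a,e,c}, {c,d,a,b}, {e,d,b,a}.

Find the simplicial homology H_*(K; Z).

Take the total order a < b < c < d < e on the vertex set. Then K (dimension 3) consists of the simplices:

  0-simplices (5): a, b, c, d, e
  1-simplices (10): ab, ac, ad, ae, bc, bd, be, cd, ce, de
  2-simplices (10): abc, abd, abe, acd, ace, ade, bcd, bce, bde, cde
  3-simplices (5): abcd, abce, abde, acde, bcde

giving chain groups C_0 ≅ Z^5, C_1 ≅ Z^10, C_2 ≅ Z^10, C_3 ≅ Z^5.

∂_1: C_1 → C_0 maps an edge to its endpoints' difference, ∂[p,q] = q − p.
As a 5×10 matrix over Z this has rank 4, with invariant factors (1,1,1,1).

Boundary ∂_2: C_2 → C_1 sends each 2-simplex [p,q,r] to [q,r] − [p,r] + [p,q]. For instance
  ∂bce = ce − be + bc,
  ∂bde = de − be + bd.
The 10×10 boundary matrix has rank 6 and Smith normal form diag(1,1,1,1,1,1).

The boundary map ∂_3: C_3 → C_2 sends each 3-simplex σ to the alternating sum Σ_i (−1)^i (σ with its i-th vertex removed). For instance
  ∂abcd = bcd − acd + abd − abc,
  ∂acde = cde − ade + ace − acd.
The 10×5 boundary matrix has rank 4 and Smith normal form diag(1,1,1,1).

Now H_k = ker ∂_k / im ∂_{k+1}, so:

  H_0: rank C_0 − rank ∂_1 = 5 − 4 = 1, and the invariant factors of ∂_1 are all 1, so H_0 ≅ Z.
  H_1: rank ker ∂_1 − rank ∂_2 = (10 − 4) − 6 = 0, and the invariant factors of ∂_2 are all 1, so H_1 ≅ 0.
  H_2: rank ker ∂_2 − rank ∂_3 = (10 − 6) − 4 = 0, and the invariant factors of ∂_3 are all 1, so H_2 ≅ 0.
  H_3: rank ker ∂_3 − rank ∂_4 = (5 − 4) − 0 = 1, and there is no ∂_4, so H_3 ≅ Z.

H_0 = Z,  H_1 = 0,  H_2 = 0,  H_3 = Z.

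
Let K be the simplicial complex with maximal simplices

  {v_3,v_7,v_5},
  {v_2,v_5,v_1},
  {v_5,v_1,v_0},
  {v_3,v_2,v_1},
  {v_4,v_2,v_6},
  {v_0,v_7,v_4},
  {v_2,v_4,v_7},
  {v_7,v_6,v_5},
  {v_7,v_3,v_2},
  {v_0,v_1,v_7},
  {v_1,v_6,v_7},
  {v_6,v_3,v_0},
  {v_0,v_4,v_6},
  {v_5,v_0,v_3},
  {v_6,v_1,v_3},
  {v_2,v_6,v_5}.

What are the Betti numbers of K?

b_0 = 1, b_1 = 2, b_2 = 1.

Take the total order v_0 < v_1 < v_2 < v_3 < v_4 < v_5 < v_6 < v_7 on the vertex set. Then K (dimension 2) consists of the simplices:

  0-simplices (8): [v_0], [v_1], [v_2], [v_3], [v_4], [v_5], [v_6], [v_7]
  1-simplices (24): (24 of them)
  2-simplices (16): (16 of them)

giving chain groups C_0 ≅ Z^8, C_1 ≅ Z^24, C_2 ≅ Z^16.

∂_1: C_1 → C_0 is given by ∂[p,q] = [q] − [p].
This gives a 8×24 integer matrix of rank 7; reducing to Smith normal form yields diagonal entries (1,1,1,1,1,1,1).

∂_2: C_2 → C_1 sends each 2-simplex [p,q,r] to [q,r] − [p,r] + [p,q]. For instance
  ∂[v_1,v_6,v_7] = [v_6,v_7] − [v_1,v_7] + [v_1,v_6],
  ∂[v_3,v_5,v_7] = [v_5,v_7] − [v_3,v_7] + [v_3,v_5].
The 24×16 boundary matrix has rank 15 and Smith normal form diag(1,1,1,1,1,1,1,1,1,1,1,1,1,1,1).

Computing H_k = (kernel of ∂_k) / (image of ∂_{k+1}):

  H_0: rank C_0 − rank ∂_1 = 8 − 7 = 1, and the invariant factors of ∂_1 are all 1, so H_0 = Z.
  H_1: rank ker ∂_1 − rank ∂_2 = (24 − 7) − 15 = 2, and the invariant factors of ∂_2 are all 1, so H_1 = Z^2.
  H_2: rank ker ∂_2 − rank ∂_3 = (16 − 15) − 0 = 1, and there is no ∂_3, so H_2 = Z.

As a check, the Euler characteristic is 8 − 24 + 16 = 0, which agrees with 1 − 2 + 1 = 0.
(K is a triangulation of the torus T^2.)

Hence the Betti numbers are b_0 = 1, b_1 = 2, b_2 = 1.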